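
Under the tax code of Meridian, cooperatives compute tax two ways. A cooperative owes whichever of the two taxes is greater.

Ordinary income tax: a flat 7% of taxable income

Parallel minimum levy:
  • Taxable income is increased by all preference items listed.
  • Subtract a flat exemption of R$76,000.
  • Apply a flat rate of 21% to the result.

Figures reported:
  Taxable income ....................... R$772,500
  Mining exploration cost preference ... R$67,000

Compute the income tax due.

R$160,335

Ordinary income tax:
  R$772,500 × 7% = R$54,075

Parallel minimum levy:
  Adjusted income: R$772,500 + R$67,000 = R$839,500
  Less exemption R$76,000 → base R$763,500
  R$763,500 × 21% = R$160,335

R$160,335 > R$54,075, so the parallel minimum levy is the binding amount.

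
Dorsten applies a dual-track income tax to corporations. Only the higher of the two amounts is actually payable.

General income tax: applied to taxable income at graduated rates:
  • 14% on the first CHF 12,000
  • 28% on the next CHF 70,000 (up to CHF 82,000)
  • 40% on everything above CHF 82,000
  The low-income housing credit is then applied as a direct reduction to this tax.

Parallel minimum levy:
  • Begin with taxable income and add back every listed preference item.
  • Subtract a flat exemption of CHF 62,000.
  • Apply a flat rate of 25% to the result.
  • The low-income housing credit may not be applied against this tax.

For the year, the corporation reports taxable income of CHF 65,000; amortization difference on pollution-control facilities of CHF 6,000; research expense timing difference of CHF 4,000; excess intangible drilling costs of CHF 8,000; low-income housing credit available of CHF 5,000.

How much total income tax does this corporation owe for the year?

Parallel minimum levy:
  Adjusted income: CHF 65,000 + CHF 6,000 + CHF 4,000 + CHF 8,000 = CHF 83,000
  Less exemption CHF 62,000 → base CHF 21,000
  CHF 21,000 × 25% = CHF 5,250

General income tax:
  CHF 12,000 × 14% = CHF 1,680
  CHF 53,000 × 28% = CHF 14,840
  → CHF 16,520
  Less low-income housing credit CHF 5,000 → CHF 11,520

CHF 11,520 > CHF 5,250, so the general income tax governs.

CHF 11,520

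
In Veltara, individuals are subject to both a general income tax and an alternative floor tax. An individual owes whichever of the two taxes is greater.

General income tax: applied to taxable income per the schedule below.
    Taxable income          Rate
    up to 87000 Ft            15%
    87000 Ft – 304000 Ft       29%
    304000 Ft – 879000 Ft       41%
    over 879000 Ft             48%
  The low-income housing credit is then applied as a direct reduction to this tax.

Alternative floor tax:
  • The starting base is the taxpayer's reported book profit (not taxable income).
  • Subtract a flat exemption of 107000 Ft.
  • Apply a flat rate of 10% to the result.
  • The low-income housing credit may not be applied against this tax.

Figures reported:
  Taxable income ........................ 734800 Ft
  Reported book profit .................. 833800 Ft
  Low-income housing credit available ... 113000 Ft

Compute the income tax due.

General income tax:
  87000 Ft × 15% = 13050 Ft
  217000 Ft × 29% = 62930 Ft
  430800 Ft × 41% = 176628 Ft
  → 252608 Ft
  Less low-income housing credit 113000 Ft → 139608 Ft

Alternative floor tax:
  Base (reported book profit): 833800 Ft
  Less exemption 107000 Ft → base 726800 Ft
  726800 Ft × 10% = 72680 Ft

139608 Ft > 72680 Ft, so the general income tax governs.

139608 Ft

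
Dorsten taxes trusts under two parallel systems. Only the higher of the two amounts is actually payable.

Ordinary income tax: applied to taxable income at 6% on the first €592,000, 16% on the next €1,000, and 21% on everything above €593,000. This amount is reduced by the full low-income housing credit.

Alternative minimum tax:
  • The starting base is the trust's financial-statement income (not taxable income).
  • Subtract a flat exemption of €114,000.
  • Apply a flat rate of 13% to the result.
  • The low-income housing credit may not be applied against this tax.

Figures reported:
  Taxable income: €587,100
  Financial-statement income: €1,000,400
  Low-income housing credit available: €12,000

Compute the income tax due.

Ordinary income tax:
  €587,100 × 6% = €35,226
  Less low-income housing credit €12,000 → €23,226

Alternative minimum tax:
  Base (financial-statement income): €1,000,400
  Less exemption €114,000 → base €886,400
  €886,400 × 13% = €115,232

€115,232 > €23,226, so the alternative minimum tax is the binding amount.

€115,232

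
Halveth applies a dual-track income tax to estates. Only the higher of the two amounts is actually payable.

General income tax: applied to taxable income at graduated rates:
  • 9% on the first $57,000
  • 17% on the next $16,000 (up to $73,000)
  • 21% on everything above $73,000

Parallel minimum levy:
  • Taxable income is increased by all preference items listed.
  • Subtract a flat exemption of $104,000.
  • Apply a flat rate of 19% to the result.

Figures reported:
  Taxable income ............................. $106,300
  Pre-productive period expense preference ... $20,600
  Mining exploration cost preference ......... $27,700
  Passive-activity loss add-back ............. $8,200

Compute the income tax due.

$14,843

General income tax:
  $57,000 × 9% = $5,130
  $16,000 × 17% = $2,720
  $33,300 × 21% = $6,993
  → $14,843

Parallel minimum levy:
  Adjusted income: $106,300 + $20,600 + $27,700 + $8,200 = $162,800
  Less exemption $104,000 → base $58,800
  $58,800 × 19% = $11,172

$14,843 > $11,172, so the general income tax governs.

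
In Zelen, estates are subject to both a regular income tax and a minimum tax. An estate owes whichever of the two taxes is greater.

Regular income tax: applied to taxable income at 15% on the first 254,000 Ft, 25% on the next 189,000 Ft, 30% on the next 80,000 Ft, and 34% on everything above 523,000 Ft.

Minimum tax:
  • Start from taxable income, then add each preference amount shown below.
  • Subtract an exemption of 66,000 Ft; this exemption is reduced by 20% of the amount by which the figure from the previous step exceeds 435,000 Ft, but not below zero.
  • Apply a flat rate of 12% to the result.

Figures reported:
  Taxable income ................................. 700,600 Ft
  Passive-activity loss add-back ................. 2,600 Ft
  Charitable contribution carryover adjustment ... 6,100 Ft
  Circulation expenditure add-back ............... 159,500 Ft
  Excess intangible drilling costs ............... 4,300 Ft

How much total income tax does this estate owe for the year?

Minimum tax:
  Adjusted income: 700,600 Ft + 2,600 Ft + 6,100 Ft + 159,500 Ft + 4,300 Ft = 873,100 Ft
  Exemption: 20% × (873,100 Ft − 435,000 Ft) = 87,620 Ft ≥ 66,000 Ft, so the exemption is fully phased out
  Base: 873,100 Ft − 0 Ft = 873,100 Ft
  873,100 Ft × 12% = 104,772 Ft

Regular income tax:
  254,000 Ft × 15% = 38,100 Ft
  189,000 Ft × 25% = 47,250 Ft
  80,000 Ft × 30% = 24,000 Ft
  177,600 Ft × 34% = 60,384 Ft
  → 169,734 Ft

169,734 Ft > 104,772 Ft, so the regular income tax governs.

169,734 Ft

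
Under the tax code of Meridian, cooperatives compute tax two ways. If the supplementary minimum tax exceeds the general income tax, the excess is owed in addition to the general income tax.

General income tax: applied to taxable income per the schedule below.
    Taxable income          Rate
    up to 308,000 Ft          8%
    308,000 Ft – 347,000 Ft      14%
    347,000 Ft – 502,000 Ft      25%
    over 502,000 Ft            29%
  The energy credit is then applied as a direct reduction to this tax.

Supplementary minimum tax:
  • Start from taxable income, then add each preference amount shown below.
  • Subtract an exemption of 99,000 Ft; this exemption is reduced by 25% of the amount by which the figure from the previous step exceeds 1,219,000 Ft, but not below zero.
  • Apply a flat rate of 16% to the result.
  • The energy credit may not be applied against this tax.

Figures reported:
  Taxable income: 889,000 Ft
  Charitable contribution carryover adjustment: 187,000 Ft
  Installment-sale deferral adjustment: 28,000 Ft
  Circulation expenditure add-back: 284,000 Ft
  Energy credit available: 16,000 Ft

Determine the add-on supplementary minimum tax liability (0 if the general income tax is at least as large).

General income tax:
  308,000 Ft × 8% = 24,640 Ft
  39,000 Ft × 14% = 5,460 Ft
  155,000 Ft × 25% = 38,750 Ft
  387,000 Ft × 29% = 112,230 Ft
  → 181,080 Ft
  Less energy credit 16,000 Ft → 165,080 Ft

Supplementary minimum tax:
  Adjusted income: 889,000 Ft + 187,000 Ft + 28,000 Ft + 284,000 Ft = 1,388,000 Ft
  Exemption: 99,000 Ft − 25% × (1,388,000 Ft − 1,219,000 Ft) = 99,000 Ft − 42,250 Ft = 56,750 Ft
  Base: 1,388,000 Ft − 56,750 Ft = 1,331,250 Ft
  1,331,250 Ft × 16% = 213,000 Ft

Excess of supplementary minimum tax over general income tax: 213,000 Ft − 165,080 Ft = 47,920 Ft.

47,920 Ft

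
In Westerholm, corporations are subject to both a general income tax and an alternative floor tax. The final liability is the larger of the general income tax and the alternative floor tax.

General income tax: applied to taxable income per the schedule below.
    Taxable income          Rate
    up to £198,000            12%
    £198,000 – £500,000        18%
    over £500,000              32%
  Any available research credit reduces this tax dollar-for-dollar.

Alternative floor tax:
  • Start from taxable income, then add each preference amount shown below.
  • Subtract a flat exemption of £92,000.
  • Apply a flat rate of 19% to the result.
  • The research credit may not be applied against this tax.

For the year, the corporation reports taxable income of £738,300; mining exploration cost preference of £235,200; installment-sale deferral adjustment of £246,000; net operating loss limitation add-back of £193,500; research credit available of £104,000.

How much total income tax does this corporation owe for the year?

Alternative floor tax:
  Adjusted income: £738,300 + £235,200 + £246,000 + £193,500 = £1,413,000
  Less exemption £92,000 → base £1,321,000
  £1,321,000 × 19% = £250,990

General income tax:
  £198,000 × 12% = £23,760
  £302,000 × 18% = £54,360
  £238,300 × 32% = £76,256
  → £154,376
  Less research credit £104,000 → £50,376

£250,990 > £50,376, so the alternative floor tax is the binding amount.

£250,990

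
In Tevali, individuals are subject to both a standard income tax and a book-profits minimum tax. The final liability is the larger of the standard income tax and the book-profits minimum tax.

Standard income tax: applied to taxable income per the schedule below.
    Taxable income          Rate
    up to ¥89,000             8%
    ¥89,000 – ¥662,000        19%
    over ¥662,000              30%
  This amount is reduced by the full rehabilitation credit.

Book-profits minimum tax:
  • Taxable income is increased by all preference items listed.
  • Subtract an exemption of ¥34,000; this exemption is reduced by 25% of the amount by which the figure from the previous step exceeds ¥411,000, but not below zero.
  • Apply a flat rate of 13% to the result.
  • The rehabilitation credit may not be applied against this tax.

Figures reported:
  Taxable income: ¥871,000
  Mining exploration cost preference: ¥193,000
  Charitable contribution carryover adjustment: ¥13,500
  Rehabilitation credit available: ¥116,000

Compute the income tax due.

Standard income tax:
  ¥89,000 × 8% = ¥7,120
  ¥573,000 × 19% = ¥108,870
  ¥209,000 × 30% = ¥62,700
  → ¥178,690
  Less rehabilitation credit ¥116,000 → ¥62,690

Book-profits minimum tax:
  Adjusted income: ¥871,000 + ¥193,000 + ¥13,500 = ¥1,077,500
  Exemption: 25% × (¥1,077,500 − ¥411,000) = ¥166,625 ≥ ¥34,000, so the exemption is fully phased out
  Base: ¥1,077,500 − ¥0 = ¥1,077,500
  ¥1,077,500 × 13% = ¥140,075

¥140,075 > ¥62,690, so the book-profits minimum tax is the binding amount.

¥140,075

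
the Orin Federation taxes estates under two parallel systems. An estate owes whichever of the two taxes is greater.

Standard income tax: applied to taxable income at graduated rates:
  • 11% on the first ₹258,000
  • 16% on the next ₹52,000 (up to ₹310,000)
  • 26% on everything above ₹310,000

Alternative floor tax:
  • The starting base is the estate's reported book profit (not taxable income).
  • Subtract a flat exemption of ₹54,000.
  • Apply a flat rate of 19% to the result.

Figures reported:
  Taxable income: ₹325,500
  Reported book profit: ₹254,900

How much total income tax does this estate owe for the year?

Alternative floor tax:
  Base (reported book profit): ₹254,900
  Less exemption ₹54,000 → base ₹200,900
  ₹200,900 × 19% = ₹38,171

Standard income tax:
  ₹258,000 × 11% = ₹28,380
  ₹52,000 × 16% = ₹8,320
  ₹15,500 × 26% = ₹4,030
  → ₹40,730

₹40,730 > ₹38,171, so the standard income tax governs.

₹40,730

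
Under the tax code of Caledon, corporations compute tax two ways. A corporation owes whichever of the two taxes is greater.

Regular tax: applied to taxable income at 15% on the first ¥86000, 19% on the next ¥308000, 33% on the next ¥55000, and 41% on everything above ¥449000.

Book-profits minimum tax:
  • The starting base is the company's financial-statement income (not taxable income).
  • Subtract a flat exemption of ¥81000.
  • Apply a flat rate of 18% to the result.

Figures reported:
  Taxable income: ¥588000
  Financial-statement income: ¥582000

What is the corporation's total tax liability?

¥146560

Regular tax:
  ¥86000 × 15% = ¥12900
  ¥308000 × 19% = ¥58520
  ¥55000 × 33% = ¥18150
  ¥139000 × 41% = ¥56990
  → ¥146560

Book-profits minimum tax:
  Base (financial-statement income): ¥582000
  Less exemption ¥81000 → base ¥501000
  ¥501000 × 18% = ¥90180

¥146560 > ¥90180, so the regular tax governs.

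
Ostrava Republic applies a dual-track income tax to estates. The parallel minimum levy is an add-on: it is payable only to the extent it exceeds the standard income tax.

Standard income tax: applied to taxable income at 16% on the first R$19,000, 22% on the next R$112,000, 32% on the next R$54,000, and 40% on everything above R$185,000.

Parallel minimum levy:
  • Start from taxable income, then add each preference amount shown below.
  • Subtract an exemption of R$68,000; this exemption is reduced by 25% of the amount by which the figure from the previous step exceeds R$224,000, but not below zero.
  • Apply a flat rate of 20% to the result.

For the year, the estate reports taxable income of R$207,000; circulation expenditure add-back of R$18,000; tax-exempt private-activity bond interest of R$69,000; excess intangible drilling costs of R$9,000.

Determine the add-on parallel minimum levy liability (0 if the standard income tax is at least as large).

Parallel minimum levy:
  Adjusted income: R$207,000 + R$18,000 + R$69,000 + R$9,000 = R$303,000
  Exemption: R$68,000 − 25% × (R$303,000 − R$224,000) = R$68,000 − R$19,750 = R$48,250
  Base: R$303,000 − R$48,250 = R$254,750
  R$254,750 × 20% = R$50,950

Standard income tax:
  R$19,000 × 16% = R$3,040
  R$112,000 × 22% = R$24,640
  R$54,000 × 32% = R$17,280
  R$22,000 × 40% = R$8,800
  → R$53,760

R$50,950 ≤ R$53,760, so no add-on is due.

R$0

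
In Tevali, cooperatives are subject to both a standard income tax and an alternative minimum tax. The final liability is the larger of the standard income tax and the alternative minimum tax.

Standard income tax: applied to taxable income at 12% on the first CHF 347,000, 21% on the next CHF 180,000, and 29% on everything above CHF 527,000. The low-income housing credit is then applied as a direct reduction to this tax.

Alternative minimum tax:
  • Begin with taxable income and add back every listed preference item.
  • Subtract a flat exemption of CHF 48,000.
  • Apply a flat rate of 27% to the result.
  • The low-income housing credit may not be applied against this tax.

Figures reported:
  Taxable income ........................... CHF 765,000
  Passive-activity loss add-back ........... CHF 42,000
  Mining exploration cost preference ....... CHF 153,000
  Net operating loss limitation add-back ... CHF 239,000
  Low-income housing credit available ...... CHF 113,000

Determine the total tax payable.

Alternative minimum tax:
  Adjusted income: CHF 765,000 + CHF 42,000 + CHF 153,000 + CHF 239,000 = CHF 1,199,000
  Less exemption CHF 48,000 → base CHF 1,151,000
  CHF 1,151,000 × 27% = CHF 310,770

Standard income tax:
  CHF 347,000 × 12% = CHF 41,640
  CHF 180,000 × 21% = CHF 37,800
  CHF 238,000 × 29% = CHF 69,020
  → CHF 148,460
  Less low-income housing credit CHF 113,000 → CHF 35,460

CHF 310,770 > CHF 35,460, so the alternative minimum tax is the binding amount.

CHF 310,770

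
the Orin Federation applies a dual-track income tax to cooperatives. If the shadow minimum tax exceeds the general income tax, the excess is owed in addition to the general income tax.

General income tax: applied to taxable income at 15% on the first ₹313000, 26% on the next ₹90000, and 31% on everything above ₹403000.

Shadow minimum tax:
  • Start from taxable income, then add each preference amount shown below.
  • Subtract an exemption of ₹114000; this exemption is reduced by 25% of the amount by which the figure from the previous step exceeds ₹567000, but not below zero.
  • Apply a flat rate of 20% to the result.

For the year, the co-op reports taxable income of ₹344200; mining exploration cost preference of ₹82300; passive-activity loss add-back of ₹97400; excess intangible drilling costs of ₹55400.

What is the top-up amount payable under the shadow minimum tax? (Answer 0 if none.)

₹38613

General income tax:
  ₹313000 × 15% = ₹46950
  ₹31200 × 26% = ₹8112
  → ₹55062

Shadow minimum tax:
  Adjusted income: ₹344200 + ₹82300 + ₹97400 + ₹55400 = ₹579300
  Exemption: ₹114000 − 25% × (₹579300 − ₹567000) = ₹114000 − ₹3075 = ₹110925
  Base: ₹579300 − ₹110925 = ₹468375
  ₹468375 × 20% = ₹93675

Excess of shadow minimum tax over general income tax: ₹93675 − ₹55062 = ₹38613.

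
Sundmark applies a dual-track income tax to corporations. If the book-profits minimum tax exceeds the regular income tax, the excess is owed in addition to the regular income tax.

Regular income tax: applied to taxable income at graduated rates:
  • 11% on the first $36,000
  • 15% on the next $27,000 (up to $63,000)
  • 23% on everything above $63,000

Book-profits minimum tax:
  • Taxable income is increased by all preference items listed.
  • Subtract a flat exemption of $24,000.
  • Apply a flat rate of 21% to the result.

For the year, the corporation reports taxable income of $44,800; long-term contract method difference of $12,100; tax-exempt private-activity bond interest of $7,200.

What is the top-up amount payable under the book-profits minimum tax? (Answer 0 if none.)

$3,141

Regular income tax:
  $36,000 × 11% = $3,960
  $8,800 × 15% = $1,320
  → $5,280

Book-profits minimum tax:
  Adjusted income: $44,800 + $12,100 + $7,200 = $64,100
  Less exemption $24,000 → base $40,100
  $40,100 × 21% = $8,421

Excess of book-profits minimum tax over regular income tax: $8,421 − $5,280 = $3,141.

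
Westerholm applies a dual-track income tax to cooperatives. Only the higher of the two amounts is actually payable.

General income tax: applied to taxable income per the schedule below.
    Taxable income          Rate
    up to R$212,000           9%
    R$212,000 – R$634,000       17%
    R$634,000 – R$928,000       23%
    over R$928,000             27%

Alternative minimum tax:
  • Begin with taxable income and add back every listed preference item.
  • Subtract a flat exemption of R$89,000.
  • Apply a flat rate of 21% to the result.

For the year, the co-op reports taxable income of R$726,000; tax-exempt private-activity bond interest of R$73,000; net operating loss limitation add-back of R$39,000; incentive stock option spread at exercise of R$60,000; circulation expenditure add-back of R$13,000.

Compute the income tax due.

Alternative minimum tax:
  Adjusted income: R$726,000 + R$73,000 + R$39,000 + R$60,000 + R$13,000 = R$911,000
  Less exemption R$89,000 → base R$822,000
  R$822,000 × 21% = R$172,620

General income tax:
  R$212,000 × 9% = R$19,080
  R$422,000 × 17% = R$71,740
  R$92,000 × 23% = R$21,160
  → R$111,980

R$172,620 > R$111,980, so the alternative minimum tax is the binding amount.

R$172,620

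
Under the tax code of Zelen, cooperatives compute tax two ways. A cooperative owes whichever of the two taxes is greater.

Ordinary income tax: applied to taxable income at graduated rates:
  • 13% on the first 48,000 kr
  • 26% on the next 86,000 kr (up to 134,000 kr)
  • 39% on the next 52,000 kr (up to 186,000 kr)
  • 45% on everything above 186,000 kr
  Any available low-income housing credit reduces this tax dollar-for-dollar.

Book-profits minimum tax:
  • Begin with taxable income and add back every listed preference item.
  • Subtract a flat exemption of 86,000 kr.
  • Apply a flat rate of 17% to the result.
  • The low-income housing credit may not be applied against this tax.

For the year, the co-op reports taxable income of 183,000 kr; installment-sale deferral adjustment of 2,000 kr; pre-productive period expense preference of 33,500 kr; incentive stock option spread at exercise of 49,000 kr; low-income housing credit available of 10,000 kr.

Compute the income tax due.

Book-profits minimum tax:
  Adjusted income: 183,000 kr + 2,000 kr + 33,500 kr + 49,000 kr = 267,500 kr
  Less exemption 86,000 kr → base 181,500 kr
  181,500 kr × 17% = 30,855 kr

Ordinary income tax:
  48,000 kr × 13% = 6,240 kr
  86,000 kr × 26% = 22,360 kr
  49,000 kr × 39% = 19,110 kr
  → 47,710 kr
  Less low-income housing credit 10,000 kr → 37,710 kr

37,710 kr > 30,855 kr, so the ordinary income tax governs.

37,710 kr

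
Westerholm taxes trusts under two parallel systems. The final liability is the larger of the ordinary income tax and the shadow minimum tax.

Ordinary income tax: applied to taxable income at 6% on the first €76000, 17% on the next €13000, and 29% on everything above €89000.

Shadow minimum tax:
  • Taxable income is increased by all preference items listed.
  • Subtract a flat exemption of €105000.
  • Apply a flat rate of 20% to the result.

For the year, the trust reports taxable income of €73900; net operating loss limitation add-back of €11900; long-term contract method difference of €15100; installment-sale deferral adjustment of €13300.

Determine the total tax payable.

Shadow minimum tax:
  Adjusted income: €73900 + €11900 + €15100 + €13300 = €114200
  Less exemption €105000 → base €9200
  €9200 × 20% = €1840

Ordinary income tax:
  €73900 × 6% = €4434

€4434 > €1840, so the ordinary income tax governs.

€4434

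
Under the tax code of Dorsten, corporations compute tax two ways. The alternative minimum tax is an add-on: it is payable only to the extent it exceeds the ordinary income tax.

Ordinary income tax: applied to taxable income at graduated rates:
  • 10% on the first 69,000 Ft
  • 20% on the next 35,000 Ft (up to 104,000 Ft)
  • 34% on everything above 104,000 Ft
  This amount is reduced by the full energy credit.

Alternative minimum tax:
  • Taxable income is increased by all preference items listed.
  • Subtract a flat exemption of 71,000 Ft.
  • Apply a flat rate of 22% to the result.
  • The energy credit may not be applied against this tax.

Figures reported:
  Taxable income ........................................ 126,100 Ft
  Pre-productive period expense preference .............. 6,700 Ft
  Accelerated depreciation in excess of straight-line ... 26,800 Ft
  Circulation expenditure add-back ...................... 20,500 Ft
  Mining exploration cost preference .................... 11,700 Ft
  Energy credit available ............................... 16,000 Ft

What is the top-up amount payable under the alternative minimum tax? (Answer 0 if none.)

21,162 Ft

Ordinary income tax:
  69,000 Ft × 10% = 6,900 Ft
  35,000 Ft × 20% = 7,000 Ft
  22,100 Ft × 34% = 7,514 Ft
  → 21,414 Ft
  Less energy credit 16,000 Ft → 5,414 Ft

Alternative minimum tax:
  Adjusted income: 126,100 Ft + 6,700 Ft + 26,800 Ft + 20,500 Ft + 11,700 Ft = 191,800 Ft
  Less exemption 71,000 Ft → base 120,800 Ft
  120,800 Ft × 22% = 26,576 Ft

Excess of alternative minimum tax over ordinary income tax: 26,576 Ft − 5,414 Ft = 21,162 Ft.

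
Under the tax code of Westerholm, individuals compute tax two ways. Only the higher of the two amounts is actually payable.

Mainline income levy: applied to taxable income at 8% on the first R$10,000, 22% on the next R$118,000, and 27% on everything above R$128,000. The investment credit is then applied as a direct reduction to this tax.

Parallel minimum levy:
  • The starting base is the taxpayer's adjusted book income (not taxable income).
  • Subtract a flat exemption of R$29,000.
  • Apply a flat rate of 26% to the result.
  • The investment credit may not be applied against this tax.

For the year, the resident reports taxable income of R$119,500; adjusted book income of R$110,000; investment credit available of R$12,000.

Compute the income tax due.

R$21,060

Mainline income levy:
  R$10,000 × 8% = R$800
  R$109,500 × 22% = R$24,090
  → R$24,890
  Less investment credit R$12,000 → R$12,890

Parallel minimum levy:
  Base (adjusted book income): R$110,000
  Less exemption R$29,000 → base R$81,000
  R$81,000 × 26% = R$21,060

R$21,060 > R$12,890, so the parallel minimum levy is the binding amount.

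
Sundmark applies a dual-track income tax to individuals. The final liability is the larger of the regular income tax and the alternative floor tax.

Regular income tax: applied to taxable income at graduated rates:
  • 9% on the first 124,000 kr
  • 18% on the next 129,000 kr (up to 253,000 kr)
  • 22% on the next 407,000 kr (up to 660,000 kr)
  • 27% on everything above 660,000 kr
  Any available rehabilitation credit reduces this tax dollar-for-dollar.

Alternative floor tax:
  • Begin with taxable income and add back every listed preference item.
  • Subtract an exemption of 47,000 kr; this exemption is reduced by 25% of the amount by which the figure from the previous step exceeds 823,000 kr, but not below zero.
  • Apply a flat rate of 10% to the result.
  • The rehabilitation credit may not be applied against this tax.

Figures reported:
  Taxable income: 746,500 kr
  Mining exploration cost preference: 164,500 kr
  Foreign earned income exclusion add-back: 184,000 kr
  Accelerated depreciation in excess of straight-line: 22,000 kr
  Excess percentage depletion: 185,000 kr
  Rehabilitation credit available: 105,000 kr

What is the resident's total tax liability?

130,200 kr

Regular income tax:
  124,000 kr × 9% = 11,160 kr
  129,000 kr × 18% = 23,220 kr
  407,000 kr × 22% = 89,540 kr
  86,500 kr × 27% = 23,355 kr
  → 147,275 kr
  Less rehabilitation credit 105,000 kr → 42,275 kr

Alternative floor tax:
  Adjusted income: 746,500 kr + 164,500 kr + 184,000 kr + 22,000 kr + 185,000 kr = 1,302,000 kr
  Exemption: 25% × (1,302,000 kr − 823,000 kr) = 119,750 kr ≥ 47,000 kr, so the exemption is fully phased out
  Base: 1,302,000 kr − 0 kr = 1,302,000 kr
  1,302,000 kr × 10% = 130,200 kr

130,200 kr > 42,275 kr, so the alternative floor tax is the binding amount.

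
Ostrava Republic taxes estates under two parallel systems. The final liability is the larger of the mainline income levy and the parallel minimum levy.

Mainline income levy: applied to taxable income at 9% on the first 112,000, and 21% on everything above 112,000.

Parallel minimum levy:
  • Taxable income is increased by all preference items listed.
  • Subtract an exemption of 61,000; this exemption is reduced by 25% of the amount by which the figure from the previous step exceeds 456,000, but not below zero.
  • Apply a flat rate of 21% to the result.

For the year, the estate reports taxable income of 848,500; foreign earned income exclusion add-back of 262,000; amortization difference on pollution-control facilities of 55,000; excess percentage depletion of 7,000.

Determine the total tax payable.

246,225

Parallel minimum levy:
  Adjusted income: 848,500 + 262,000 + 55,000 + 7,000 = 1,172,500
  Exemption: 25% × (1,172,500 − 456,000) = 179,125 ≥ 61,000, so the exemption is fully phased out
  Base: 1,172,500 − 0 = 1,172,500
  1,172,500 × 21% = 246,225

Mainline income levy:
  112,000 × 9% = 10,080
  736,500 × 21% = 154,665
  → 164,745

246,225 > 164,745, so the parallel minimum levy is the binding amount.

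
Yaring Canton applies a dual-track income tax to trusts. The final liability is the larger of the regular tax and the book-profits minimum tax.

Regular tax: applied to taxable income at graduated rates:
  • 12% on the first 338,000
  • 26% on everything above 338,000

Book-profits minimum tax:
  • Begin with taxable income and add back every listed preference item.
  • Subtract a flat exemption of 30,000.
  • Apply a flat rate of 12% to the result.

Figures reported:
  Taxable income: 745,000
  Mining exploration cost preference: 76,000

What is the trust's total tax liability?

146,380

Regular tax:
  338,000 × 12% = 40,560
  407,000 × 26% = 105,820
  → 146,380

Book-profits minimum tax:
  Adjusted income: 745,000 + 76,000 = 821,000
  Less exemption 30,000 → base 791,000
  791,000 × 12% = 94,920

146,380 > 94,920, so the regular tax governs.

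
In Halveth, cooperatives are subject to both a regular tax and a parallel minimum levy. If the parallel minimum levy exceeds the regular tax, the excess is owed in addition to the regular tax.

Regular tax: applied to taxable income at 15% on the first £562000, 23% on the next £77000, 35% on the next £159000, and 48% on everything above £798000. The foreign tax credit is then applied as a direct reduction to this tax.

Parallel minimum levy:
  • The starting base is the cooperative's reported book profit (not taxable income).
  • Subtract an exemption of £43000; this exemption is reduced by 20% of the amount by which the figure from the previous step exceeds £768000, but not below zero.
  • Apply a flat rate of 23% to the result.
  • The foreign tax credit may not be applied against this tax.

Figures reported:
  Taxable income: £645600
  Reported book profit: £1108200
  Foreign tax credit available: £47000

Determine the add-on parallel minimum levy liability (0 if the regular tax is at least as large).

Regular tax:
  £562000 × 15% = £84300
  £77000 × 23% = £17710
  £6600 × 35% = £2310
  → £104320
  Less foreign tax credit £47000 → £57320

Parallel minimum levy:
  Base (reported book profit): £1108200
  Exemption: 20% × (£1108200 − £768000) = £68040 ≥ £43000, so the exemption is fully phased out
  Base: £1108200 − £0 = £1108200
  £1108200 × 23% = £254886

Excess of parallel minimum levy over regular tax: £254886 − £57320 = £197566.

£197566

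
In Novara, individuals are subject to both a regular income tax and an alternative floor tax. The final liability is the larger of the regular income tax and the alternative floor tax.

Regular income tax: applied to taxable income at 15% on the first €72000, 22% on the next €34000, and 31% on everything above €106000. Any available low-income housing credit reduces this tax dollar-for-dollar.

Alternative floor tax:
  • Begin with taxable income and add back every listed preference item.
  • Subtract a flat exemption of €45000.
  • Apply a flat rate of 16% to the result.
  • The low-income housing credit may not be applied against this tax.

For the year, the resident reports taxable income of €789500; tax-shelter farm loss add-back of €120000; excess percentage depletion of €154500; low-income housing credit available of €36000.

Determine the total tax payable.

Alternative floor tax:
  Adjusted income: €789500 + €120000 + €154500 = €1064000
  Less exemption €45000 → base €1019000
  €1019000 × 16% = €163040

Regular income tax:
  €72000 × 15% = €10800
  €34000 × 22% = €7480
  €683500 × 31% = €211885
  → €230165
  Less low-income housing credit €36000 → €194165

€194165 > €163040, so the regular income tax governs.

€194165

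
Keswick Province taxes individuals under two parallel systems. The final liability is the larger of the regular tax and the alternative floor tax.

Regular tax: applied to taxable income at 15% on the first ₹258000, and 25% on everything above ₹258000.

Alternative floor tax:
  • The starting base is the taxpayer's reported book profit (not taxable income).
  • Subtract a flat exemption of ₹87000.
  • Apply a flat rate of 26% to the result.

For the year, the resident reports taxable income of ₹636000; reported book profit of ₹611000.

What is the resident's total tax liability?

₹136240

Alternative floor tax:
  Base (reported book profit): ₹611000
  Less exemption ₹87000 → base ₹524000
  ₹524000 × 26% = ₹136240

Regular tax:
  ₹258000 × 15% = ₹38700
  ₹378000 × 25% = ₹94500
  → ₹133200

₹136240 > ₹133200, so the alternative floor tax is the binding amount.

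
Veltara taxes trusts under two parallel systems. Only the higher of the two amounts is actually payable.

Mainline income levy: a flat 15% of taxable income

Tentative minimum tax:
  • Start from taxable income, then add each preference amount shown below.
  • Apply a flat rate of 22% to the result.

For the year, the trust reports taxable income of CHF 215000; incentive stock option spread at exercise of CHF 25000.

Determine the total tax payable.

Tentative minimum tax:
  Adjusted income: CHF 215000 + CHF 25000 = CHF 240000
  CHF 240000 × 22% = CHF 52800

Mainline income levy:
  CHF 215000 × 15% = CHF 32250

CHF 52800 > CHF 32250, so the tentative minimum tax is the binding amount.

CHF 52800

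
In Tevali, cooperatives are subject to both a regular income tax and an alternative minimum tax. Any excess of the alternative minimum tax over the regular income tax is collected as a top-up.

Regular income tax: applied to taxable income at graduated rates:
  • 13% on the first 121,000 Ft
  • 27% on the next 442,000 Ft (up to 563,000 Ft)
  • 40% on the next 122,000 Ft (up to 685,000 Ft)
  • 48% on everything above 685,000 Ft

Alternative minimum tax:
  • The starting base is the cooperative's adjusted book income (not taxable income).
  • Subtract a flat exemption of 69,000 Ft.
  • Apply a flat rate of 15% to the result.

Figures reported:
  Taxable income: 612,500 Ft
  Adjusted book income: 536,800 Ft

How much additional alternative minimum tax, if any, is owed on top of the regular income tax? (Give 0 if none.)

0 Ft

Regular income tax:
  121,000 Ft × 13% = 15,730 Ft
  442,000 Ft × 27% = 119,340 Ft
  49,500 Ft × 40% = 19,800 Ft
  → 154,870 Ft

Alternative minimum tax:
  Base (adjusted book income): 536,800 Ft
  Less exemption 69,000 Ft → base 467,800 Ft
  467,800 Ft × 15% = 70,170 Ft

70,170 Ft ≤ 154,870 Ft, so no add-on is due.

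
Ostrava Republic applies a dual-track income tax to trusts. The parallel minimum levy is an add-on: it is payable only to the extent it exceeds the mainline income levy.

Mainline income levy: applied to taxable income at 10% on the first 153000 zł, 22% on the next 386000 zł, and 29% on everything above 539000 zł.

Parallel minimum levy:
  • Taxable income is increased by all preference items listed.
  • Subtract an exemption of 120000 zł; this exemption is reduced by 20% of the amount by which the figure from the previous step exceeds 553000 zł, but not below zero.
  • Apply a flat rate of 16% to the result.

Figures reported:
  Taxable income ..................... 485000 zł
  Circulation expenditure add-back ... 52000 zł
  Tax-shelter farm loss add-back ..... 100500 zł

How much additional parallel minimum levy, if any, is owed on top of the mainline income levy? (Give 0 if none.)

Mainline income levy:
  153000 zł × 10% = 15300 zł
  332000 zł × 22% = 73040 zł
  → 88340 zł

Parallel minimum levy:
  Adjusted income: 485000 zł + 52000 zł + 100500 zł = 637500 zł
  Exemption: 120000 zł − 20% × (637500 zł − 553000 zł) = 120000 zł − 16900 zł = 103100 zł
  Base: 637500 zł − 103100 zł = 534400 zł
  534400 zł × 16% = 85504 zł

85504 zł ≤ 88340 zł, so no add-on is due.

0 zł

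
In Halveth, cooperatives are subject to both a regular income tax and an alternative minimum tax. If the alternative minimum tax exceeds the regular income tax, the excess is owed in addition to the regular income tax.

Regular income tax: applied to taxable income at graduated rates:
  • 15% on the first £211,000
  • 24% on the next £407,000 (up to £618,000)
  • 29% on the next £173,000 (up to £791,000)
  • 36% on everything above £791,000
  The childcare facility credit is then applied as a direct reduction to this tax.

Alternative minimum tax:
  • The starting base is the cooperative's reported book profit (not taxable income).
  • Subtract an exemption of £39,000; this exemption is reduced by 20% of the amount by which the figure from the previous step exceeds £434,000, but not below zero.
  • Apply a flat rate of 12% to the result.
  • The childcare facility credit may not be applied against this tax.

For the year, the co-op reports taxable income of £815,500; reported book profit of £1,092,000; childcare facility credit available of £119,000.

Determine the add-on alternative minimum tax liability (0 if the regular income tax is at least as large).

£61,720

Alternative minimum tax:
  Base (reported book profit): £1,092,000
  Exemption: 20% × (£1,092,000 − £434,000) = £131,600 ≥ £39,000, so the exemption is fully phased out
  Base: £1,092,000 − £0 = £1,092,000
  £1,092,000 × 12% = £131,040

Regular income tax:
  £211,000 × 15% = £31,650
  £407,000 × 24% = £97,680
  £173,000 × 29% = £50,170
  £24,500 × 36% = £8,820
  → £188,320
  Less childcare facility credit £119,000 → £69,320

Excess of alternative minimum tax over regular income tax: £131,040 − £69,320 = £61,720.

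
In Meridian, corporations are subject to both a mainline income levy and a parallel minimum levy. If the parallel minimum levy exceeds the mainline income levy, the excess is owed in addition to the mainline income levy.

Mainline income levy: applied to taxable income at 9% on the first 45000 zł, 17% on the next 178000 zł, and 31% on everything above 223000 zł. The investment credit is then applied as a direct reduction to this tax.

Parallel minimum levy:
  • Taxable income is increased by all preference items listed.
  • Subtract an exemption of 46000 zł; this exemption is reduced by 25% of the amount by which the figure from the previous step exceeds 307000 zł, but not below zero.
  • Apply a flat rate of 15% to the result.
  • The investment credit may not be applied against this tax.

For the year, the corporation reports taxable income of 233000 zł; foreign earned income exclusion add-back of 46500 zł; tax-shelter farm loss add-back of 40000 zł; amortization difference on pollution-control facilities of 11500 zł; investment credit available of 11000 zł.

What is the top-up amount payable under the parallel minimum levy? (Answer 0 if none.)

Mainline income levy:
  45000 zł × 9% = 4050 zł
  178000 zł × 17% = 30260 zł
  10000 zł × 31% = 3100 zł
  → 37410 zł
  Less investment credit 11000 zł → 26410 zł

Parallel minimum levy:
  Adjusted income: 233000 zł + 46500 zł + 40000 zł + 11500 zł = 331000 zł
  Exemption: 46000 zł − 25% × (331000 zł − 307000 zł) = 46000 zł − 6000 zł = 40000 zł
  Base: 331000 zł − 40000 zł = 291000 zł
  291000 zł × 15% = 43650 zł

Excess of parallel minimum levy over mainline income levy: 43650 zł − 26410 zł = 17240 zł.

17240 zł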